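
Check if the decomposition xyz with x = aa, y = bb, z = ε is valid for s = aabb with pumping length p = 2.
Violated: |xy| ≤ p

The decomposition x = aa, y = bb, z = ε for s = aabb with p = 2
violates the constraint: |xy| ≤ p

|xy| = |aabb| = 4 > 2 = p. The decomposition puts too many characters in xy.

Pumping lemma constraints:
1. xyz = s (decomposition is valid)
2. |xy| ≤ p
3. |y| > 0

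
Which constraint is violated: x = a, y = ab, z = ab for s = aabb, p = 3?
Violated: xyz = s

The decomposition x = a, y = ab, z = ab for s = aabb with p = 3
violates the constraint: xyz = s

xyz = 'a' + 'ab' + 'ab' = 'aabab' ≠ 'aabb' = s. The decomposition doesn't reconstruct s.

Pumping lemma constraints:
1. xyz = s (decomposition is valid)
2. |xy| ≤ p
3. |y| > 0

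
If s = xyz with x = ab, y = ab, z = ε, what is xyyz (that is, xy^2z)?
ababab

Given x = 'ab', y = 'ab', z = '' and i = 2:

xy^2z = x + y·y·...·y (2 times) + z
       = 'ab' + 'ab'^2 + ''
       = 'ab' + 'abab' + ''
       = 'ababab'

The pumped string is 'ababab' with length 6.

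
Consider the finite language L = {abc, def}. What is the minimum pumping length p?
p = 4

For a finite language L, the pumping lemma holds vacuously if p > max|s| for s ∈ L.

The longest string in L = {abc, def} has length 3.
If p = 4, then no string s ∈ L has |s| ≥ p, so the condition is vacuously true.

The minimum pumping length is p = 4.

Why no smaller p works: for any p ≤ 3, the longest string s ∈ L has |s| = 3 ≥ p, so it would
have to be pumpable; but pumping up (i = 2, 3, ...) produces ever longer strings, which cannot all lie in the
finite language L. So the pumping property fails for every p ≤ 3.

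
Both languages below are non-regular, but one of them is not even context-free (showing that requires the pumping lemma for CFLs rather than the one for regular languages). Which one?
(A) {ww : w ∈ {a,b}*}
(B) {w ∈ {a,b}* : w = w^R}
(A) {ww : w ∈ {a,b}*}

(A) {ww : w ∈ {a,b}*} requires the CFL pumping lemma.

- {w ∈ {a,b}* : w = w^R} is context-free (but not regular)
  • Can be shown non-regular with the regular pumping lemma
  • After pumping, the string is no longer symmetric

- {ww : w ∈ {a,b}*} is NOT context-free
  • Requires the CFL pumping lemma to prove
  • Even a PDA cannot compare two arbitrary halves symbol by symbol; CFL pumping on a^p b^p a^p b^p fails

The CFL pumping lemma is "stronger" in that it can prove non-membership
in the larger class of context-free languages.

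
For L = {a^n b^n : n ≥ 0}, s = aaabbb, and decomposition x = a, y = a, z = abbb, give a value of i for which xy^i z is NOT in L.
i = 0

xy⁰z = a · ε · abbb = aabbb; aabbb has 2 a's and 3 b's; 2 ≠ 3, so it is not in L.
(Other choices also work, e.g. i = 2, 3; only i = 1 is guaranteed to stay in L since xy¹z = s.)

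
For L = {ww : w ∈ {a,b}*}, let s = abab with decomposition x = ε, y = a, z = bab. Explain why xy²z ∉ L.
xy²z = aabab ∉ L

Pumping with i = 2 replaces y = a by y² = aa:
- Original: s = xyz = abab; abab splits into halves ab · ab, which are equal, so it is in L (w = ab)
- Pumped: xy²z = ε · aa · bab = aabab
- aabab has odd length 5, so it cannot be written as ww and is not in L

The pumping lemma would require xy²z ∈ L, so this decomposition yields a contradiction.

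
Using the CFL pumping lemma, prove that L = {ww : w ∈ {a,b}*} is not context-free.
Assume for contradiction that L is context-free, and let p ≥ 1 be the pumping length given by the pumping lemma for CFLs.
Choose s = a^p b^p a^p b^p. Then s ∈ L (take w = a^p b^p) and |s| = 4p ≥ p.
By the CFL pumping lemma, s = uvxyz for some u, v, x, y, z with |vxy| ≤ p, |vy| ≥ 1, and uv^i xy^i z ∈ L for every i ≥ 0.

Write s as four blocks A₁ B₁ A₂ B₂ with A₁ = A₂ = a^p and B₁ = B₂ = b^p. Since |vxy| ≤ p, the window vxy lies inside at most two adjacent blocks. Take i = 0 and let t = uxz, so |t| = 4p − |vy| with 1 ≤ |vy| ≤ p. If |t| is odd, t ∉ L immediately, so assume |vy| is even (hence |vy| ≥ 2) and |t|/2 = 2p − |vy|/2, which satisfies p ≤ |t|/2 ≤ 2p − 1.

Case 1 (vxy inside A₁B₁): t = a^(p−j) b^(p−l) a^p b^p with j + l = |vy|. The second half of t has length < 2p, so it is a suffix of the trailing a^p b^p and ends in b; the first half is a^(p−j) b^(p−l) a^((j+l)/2), which ends in a because (j+l)/2 ≥ 1. The halves differ, so t ∉ L.

Case 2 (vxy inside B₁A₂, straddling the middle): t = a^p b^(p−j) a^(p−l) b^p with j + l = |vy|. If t = ww, then w is a prefix of t of length ≥ p, so w begins with a^p; and w is a suffix of t of length ≥ p, so w ends with b^p. That forces |w| ≥ 2p, contradicting |w| = |t|/2 ≤ 2p − 1. So t ∉ L.

Case 3 (vxy inside A₂B₂): t = a^p b^p a^(p−j) b^(p−l) with j + l = |vy|. The first half of t is a prefix of a^p b^p, so it begins with a; the second half is b^((j+l)/2) a^(p−j) b^(p−l), which begins with b. The halves differ, so t ∉ L.

In every case uv⁰xy⁰z = uxz ∉ L.

This contradicts the CFL pumping lemma, which requires uv^i xy^i z ∈ L for all i ≥ 0.
Hence L = {ww : w ∈ {a,b}*} is not context-free. ∎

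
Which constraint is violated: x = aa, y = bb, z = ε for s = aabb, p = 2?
Violated: |xy| ≤ p

The decomposition x = aa, y = bb, z = ε for s = aabb with p = 2
violates the constraint: |xy| ≤ p

|xy| = |aabb| = 4 > 2 = p. The decomposition puts too many characters in xy.

Pumping lemma constraints:
1. xyz = s (decomposition is valid)
2. |xy| ≤ p
3. |y| > 0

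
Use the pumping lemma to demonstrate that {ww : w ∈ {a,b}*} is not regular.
Assume for contradiction that L is regular, and let p ≥ 1 be the pumping length given by the pumping lemma.
Choose s = a^p b a^p b. Then s ∈ L (take w = a^p b) and |s| = 2p + 2 ≥ p.
By the pumping lemma, s = xyz for some x, y, z with |xy| ≤ p, |y| ≥ 1, and xy^i z ∈ L for every i ≥ 0.
Since |xy| ≤ p and the first p symbols of s are all a's, y = a^k for some k with 1 ≤ k ≤ p.

Take i = 2: t = xy²z = a^(p + k) b a^p b.
Suppose t = uu for some string u. The string t contains exactly two b's and ends in b, so u contains exactly one b and ends in b; hence u = a^j b for some j, and uu = a^j b a^j b. Comparing with t = a^(p + k) b a^p b forces j = p + k (first block) and j = p (second block), which is impossible since k ≥ 1. So t ∉ L.

This contradicts the pumping lemma, which requires xy^i z ∈ L for all i ≥ 0.
Hence L = {ww : w ∈ {a,b}*} is not regular. ∎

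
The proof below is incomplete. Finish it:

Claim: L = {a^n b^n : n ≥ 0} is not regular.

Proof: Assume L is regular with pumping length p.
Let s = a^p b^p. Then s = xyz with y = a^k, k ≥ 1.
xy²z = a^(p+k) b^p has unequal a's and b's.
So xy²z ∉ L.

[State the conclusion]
This contradicts the pumping lemma for regular languages,
which guarantees xy^i z ∈ L for all i ≥ 0.

Since our assumption that L is regular leads to a contradiction,
we conclude that L = {a^n b^n : n ≥ 0} is NOT regular. ∎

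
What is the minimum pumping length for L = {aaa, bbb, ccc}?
p = 4

For a finite language L, the pumping lemma holds vacuously if p > max|s| for s ∈ L.

The longest string in L = {aaa, bbb, ccc} has length 3.
If p = 4, then no string s ∈ L has |s| ≥ p, so the condition is vacuously true.

The minimum pumping length is p = 4.

Why no smaller p works: for any p ≤ 3, the longest string s ∈ L has |s| = 3 ≥ p, so it would
have to be pumpable; but pumping up (i = 2, 3, ...) produces ever longer strings, which cannot all lie in the
finite language L. So the pumping property fails for every p ≤ 3.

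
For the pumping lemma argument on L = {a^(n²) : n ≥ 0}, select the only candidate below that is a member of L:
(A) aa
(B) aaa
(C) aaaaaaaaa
(C) aaaaaaaaa

The pumping lemma is applied to a string s that lies in L, so first check membership of each option:
- (A) aa has length 2, strictly between 1² = 1 and 2² = 4, so it is not in L ✗
- (B) aaa has length 3, strictly between 1² = 1 and 2² = 4, so it is not in L ✗
- (C) aaaaaaaaa has length 9 = 3², a perfect square, so it is in L ✓

Only (C) aaaaaaaaa is in L, so it is the only candidate that could play the role of s.
(In a complete proof one picks s in terms of the pumping length p so that |s| ≥ p is guaranteed; a fixed string like aaaaaaaaa illustrates the shape of such an s.)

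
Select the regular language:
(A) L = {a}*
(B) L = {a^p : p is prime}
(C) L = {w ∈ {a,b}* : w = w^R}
(A) {a}*

(A) L = {a}* is regular.

This can be recognized by a finite automaton (DFA/NFA).
Regular expressions like {a}* define regular languages.

The other choices are not regular:
- {w ∈ {a,b}* : w = w^R}: After pumping, the string is no longer symmetric
- {a^p : p is prime}: After pumping, the length becomes composite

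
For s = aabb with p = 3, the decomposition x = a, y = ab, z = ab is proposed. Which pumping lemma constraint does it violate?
Violated: xyz = s

The decomposition x = a, y = ab, z = ab for s = aabb with p = 3
violates the constraint: xyz = s

xyz = 'a' + 'ab' + 'ab' = 'aabab' ≠ 'aabb' = s. The decomposition doesn't reconstruct s.

Pumping lemma constraints:
1. xyz = s (decomposition is valid)
2. |xy| ≤ p
3. |y| > 0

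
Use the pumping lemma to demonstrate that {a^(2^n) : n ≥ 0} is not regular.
Assume for contradiction that L is regular, and let p ≥ 1 be the pumping length given by the pumping lemma.
Choose s = a^(2^p). Then s ∈ L and |s| = 2^p ≥ p.
By the pumping lemma, s = xyz for some x, y, z with |xy| ≤ p, |y| ≥ 1, and xy^i z ∈ L for every i ≥ 0.
Here y = a^k for some k with 1 ≤ k ≤ |xy| ≤ p, and p < 2^p.

Take i = 2: |xy²z| = 2^p + k.
Now 2^p < 2^p + k ≤ 2^p + p < 2^p + 2^p = 2^(p+1).
So |xy²z| lies strictly between the consecutive powers of two 2^p and 2^(p+1), hence is not a power of 2, and xy²z ∉ L.

This contradicts the pumping lemma, which requires xy^i z ∈ L for all i ≥ 0.
Hence L = {a^(2^n) : n ≥ 0} is not regular. ∎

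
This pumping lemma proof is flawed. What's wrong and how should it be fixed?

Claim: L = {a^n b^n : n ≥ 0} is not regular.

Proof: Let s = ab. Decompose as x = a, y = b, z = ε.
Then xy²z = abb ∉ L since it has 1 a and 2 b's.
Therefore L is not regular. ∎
Error: The string s = ab might be shorter than the pumping length p.

Correction: Choose s = a^p b^p to ensure |s| ≥ p. Also, the decomposition is wrong: with |xy| ≤ p, y cannot include b's when s starts with p a's.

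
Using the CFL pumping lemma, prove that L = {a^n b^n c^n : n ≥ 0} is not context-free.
Assume for contradiction that L is context-free, and let p ≥ 1 be the pumping length given by the pumping lemma for CFLs.
Choose s = a^p b^p c^p. Then s ∈ L and |s| = 3p ≥ p.
By the CFL pumping lemma, s = uvxyz for some u, v, x, y, z with |vxy| ≤ p, |vy| ≥ 1, and uv^i xy^i z ∈ L for every i ≥ 0.

Because |vxy| ≤ p, the window vxy cannot contain both an a and a c: any substring of s containing both must include the entire block b^p plus at least one a and one c, so it has length ≥ p + 2 > p.
Hence at least one of the letters a, c does not occur in vy at all.

Take i = 0: the string uxz is obtained from s by deleting |vy| ≥ 1 symbols, so |uxz| = 3p − |vy| < 3p.
But the letter (a or c) that does not occur in vy still occurs exactly p times in uxz. Every string of L with exactly p copies of some letter is a^p b^p c^p, of length 3p. Since |uxz| < 3p, uxz ∉ L.

This contradicts the CFL pumping lemma, which requires uv^i xy^i z ∈ L for all i ≥ 0.
Hence L = {a^n b^n c^n : n ≥ 0} is not context-free. ∎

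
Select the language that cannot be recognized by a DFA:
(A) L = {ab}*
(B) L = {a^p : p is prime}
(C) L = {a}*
(B) {a^p : p is prime}

(B) L = {a^p : p is prime} is NOT regular.

The pumping lemma can be used to prove this:
After pumping, the length becomes composite

The other languages are regular because they can be recognized by finite automata.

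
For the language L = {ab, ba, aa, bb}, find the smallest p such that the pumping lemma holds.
p = 3

For a finite language L, the pumping lemma holds vacuously if p > max|s| for s ∈ L.

The longest string in L = {ab, ba, aa, bb} has length 2.
If p = 3, then no string s ∈ L has |s| ≥ p, so the condition is vacuously true.

The minimum pumping length is p = 3.

Why no smaller p works: for any p ≤ 2, the longest string s ∈ L has |s| = 2 ≥ p, so it would
have to be pumpable; but pumping up (i = 2, 3, ...) produces ever longer strings, which cannot all lie in the
finite language L. So the pumping property fails for every p ≤ 2.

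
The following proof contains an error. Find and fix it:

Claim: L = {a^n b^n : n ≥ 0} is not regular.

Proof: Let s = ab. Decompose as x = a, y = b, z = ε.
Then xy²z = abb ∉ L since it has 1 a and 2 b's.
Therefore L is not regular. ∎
Error: The string s = ab might be shorter than the pumping length p.

Correction: Choose s = a^p b^p to ensure |s| ≥ p. Also, the decomposition is wrong: with |xy| ≤ p, y cannot include b's when s starts with p a's.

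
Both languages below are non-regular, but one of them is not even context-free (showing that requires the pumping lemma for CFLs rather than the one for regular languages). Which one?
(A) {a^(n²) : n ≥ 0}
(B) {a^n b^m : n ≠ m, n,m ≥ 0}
(A) {a^(n²) : n ≥ 0}

(A) {a^(n²) : n ≥ 0} requires the CFL pumping lemma.

- {a^n b^m : n ≠ m, n,m ≥ 0} is context-free (but not regular)
  • Can be shown non-regular with the regular pumping lemma
  • After pumping a's, we can make n = m

- {a^(n²) : n ≥ 0} is NOT context-free
  • Requires the CFL pumping lemma to prove
  • Gaps between squares grow unboundedly

The CFL pumping lemma is "stronger" in that it can prove non-membership
in the larger class of context-free languages.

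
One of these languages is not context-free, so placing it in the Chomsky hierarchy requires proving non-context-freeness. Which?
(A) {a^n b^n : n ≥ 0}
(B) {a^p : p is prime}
(B) {a^p : p is prime}

(B) {a^p : p is prime} requires the CFL pumping lemma.

- {a^n b^n : n ≥ 0} is context-free (but not regular)
  • Can be shown non-regular with the regular pumping lemma
  • After pumping, the number of a's and b's become unequal

- {a^p : p is prime} is NOT context-free
  • Requires the CFL pumping lemma to prove
  • The CFL pumping lemma also fails because prime gaps are unbounded

The CFL pumping lemma is "stronger" in that it can prove non-membership
in the larger class of context-free languages.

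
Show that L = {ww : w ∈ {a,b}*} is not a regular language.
Assume for contradiction that L is regular, and let p ≥ 1 be the pumping length given by the pumping lemma.
Choose s = a^p b a^p b. Then s ∈ L (take w = a^p b) and |s| = 2p + 2 ≥ p.
By the pumping lemma, s = xyz for some x, y, z with |xy| ≤ p, |y| ≥ 1, and xy^i z ∈ L for every i ≥ 0.
Since |xy| ≤ p and the first p symbols of s are all a's, y = a^k for some k with 1 ≤ k ≤ p.

Take i = 2: t = xy²z = a^(p + k) b a^p b.
Suppose t = uu for some string u. The string t contains exactly two b's and ends in b, so u contains exactly one b and ends in b; hence u = a^j b for some j, and uu = a^j b a^j b. Comparing with t = a^(p + k) b a^p b forces j = p + k (first block) and j = p (second block), which is impossible since k ≥ 1. So t ∉ L.

This contradicts the pumping lemma, which requires xy^i z ∈ L for all i ≥ 0.
Hence L = {ww : w ∈ {a,b}*} is not regular. ∎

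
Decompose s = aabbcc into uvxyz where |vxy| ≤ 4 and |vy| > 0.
u='a', v='a', x='bb', y='c', z='c'

For s = aabbcc with pumping length p = 4:

One valid decomposition:
- u = 'a'
- v = 'a'
- x = 'bb'
- y = 'c'
- z = 'c'

Verification:
- uvxyz = 'a' + 'a' + 'bb' + 'c' + 'c' = aabbcc ✓
- |vxy| = |'abbc'| = 4 ≤ 4 ✓
- |vy| = |'ac'| = 2 > 0 ✓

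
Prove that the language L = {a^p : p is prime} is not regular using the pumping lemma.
Assume for contradiction that L is regular, and let p ≥ 1 be the pumping length given by the pumping lemma.
Choose a prime q with q ≥ p (one exists because there are infinitely many primes) and let s = a^q. Then s ∈ L and |s| = q ≥ p.
By the pumping lemma, s = xyz for some x, y, z with |xy| ≤ p, |y| ≥ 1, and xy^i z ∈ L for every i ≥ 0.
Here y = a^k for some k with 1 ≤ k ≤ p, and xy^i z = a^(q + (i − 1)k) for every i ≥ 0.

Take i = q + 1: |xy^(q+1) z| = q + qk = q(k + 1).
Both factors satisfy q ≥ 2 and k + 1 ≥ 2, so q(k + 1) is composite, and xy^(q+1) z ∉ L.

This contradicts the pumping lemma, which requires xy^i z ∈ L for all i ≥ 0.
Hence L = {a^p : p is prime} is not regular. ∎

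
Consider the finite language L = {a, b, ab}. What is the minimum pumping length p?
p = 3

For a finite language L, the pumping lemma holds vacuously if p > max|s| for s ∈ L.

The longest string in L = {a, b, ab} has length 2.
If p = 3, then no string s ∈ L has |s| ≥ p, so the condition is vacuously true.

The minimum pumping length is p = 3.

Why no smaller p works: for any p ≤ 2, the longest string s ∈ L has |s| = 2 ≥ p, so it would
have to be pumpable; but pumping up (i = 2, 3, ...) produces ever longer strings, which cannot all lie in the
finite language L. So the pumping property fails for every p ≤ 2.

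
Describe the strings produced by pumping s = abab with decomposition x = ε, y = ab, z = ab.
{xy^i z : i ≥ 0} = {(ab)^(i+1) : i ≥ 0} = {ab, abab, ababab, ...}

With x = ε, y = ab, z = ab: Pumping 'ab' gives strings of alternating a's and b's.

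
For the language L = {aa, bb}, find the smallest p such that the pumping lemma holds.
p = 3

For a finite language L, the pumping lemma holds vacuously if p > max|s| for s ∈ L.

The longest string in L = {aa, bb} has length 2.
If p = 3, then no string s ∈ L has |s| ≥ p, so the condition is vacuously true.

The minimum pumping length is p = 3.

Why no smaller p works: for any p ≤ 2, the longest string s ∈ L has |s| = 2 ≥ p, so it would
have to be pumpable; but pumping up (i = 2, 3, ...) produces ever longer strings, which cannot all lie in the
finite language L. So the pumping property fails for every p ≤ 2.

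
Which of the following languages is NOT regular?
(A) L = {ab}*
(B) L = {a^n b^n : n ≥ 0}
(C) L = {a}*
(B) {a^n b^n : n ≥ 0}

(B) L = {a^n b^n : n ≥ 0} is NOT regular.

The pumping lemma can be used to prove this:
After pumping, the number of a's and b's become unequal

The other languages are regular because they can be recognized by finite automata.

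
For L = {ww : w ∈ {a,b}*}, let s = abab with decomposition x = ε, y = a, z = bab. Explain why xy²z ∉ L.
xy²z = aabab ∉ L

Pumping with i = 2 replaces y = a by y² = aa:
- Original: s = xyz = abab; abab splits into halves ab · ab, which are equal, so it is in L (w = ab)
- Pumped: xy²z = ε · aa · bab = aabab
- aabab has odd length 5, so it cannot be written as ww and is not in L

The pumping lemma would require xy²z ∈ L, so this decomposition yields a contradiction.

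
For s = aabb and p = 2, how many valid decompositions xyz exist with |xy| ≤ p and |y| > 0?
3

For s = 'aabb' with pumping length p = 2:

Constraints: |xy| ≤ 2, |y| > 0

Valid decompositions (|xy| ≤ p, |y| ≥ 1):
  • x='', y='a', z='abb'
  • x='a', y='a', z='bb'
  • x='', y='aa', z='bb'

Total count: 3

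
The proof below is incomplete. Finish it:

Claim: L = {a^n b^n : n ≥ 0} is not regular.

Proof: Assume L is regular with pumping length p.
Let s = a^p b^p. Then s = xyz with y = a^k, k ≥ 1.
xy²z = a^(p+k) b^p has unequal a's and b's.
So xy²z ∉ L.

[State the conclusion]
This contradicts the pumping lemma for regular languages,
which guarantees xy^i z ∈ L for all i ≥ 0.

Since our assumption that L is regular leads to a contradiction,
we conclude that L = {a^n b^n : n ≥ 0} is NOT regular. ∎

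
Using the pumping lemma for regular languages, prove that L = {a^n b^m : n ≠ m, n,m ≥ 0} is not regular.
Assume for contradiction that L is regular, and let p ≥ 1 be the pumping length given by the pumping lemma.
Choose s = a^p b^(p + p!). Then s ∈ L because p ≠ p + p! (as p! ≥ 1), and |s| ≥ p.
By the pumping lemma, s = xyz for some x, y, z with |xy| ≤ p, |y| ≥ 1, and xy^i z ∈ L for every i ≥ 0.
Since |xy| ≤ p and the first p symbols of s are all a's, y = a^k for some k with 1 ≤ k ≤ p.
For every i ≥ 0, xy^i z = a^(p + (i − 1)k) b^(p + p!).

Because 1 ≤ k ≤ p, k divides p!. Let t = p!/k (a positive integer) and take i = t + 1.
Then the number of a's is p + tk = p + p!, which equals the number of b's.
So xy^(t+1) z = a^(p + p!) b^(p + p!) has equally many a's and b's and is NOT in L.

This contradicts the pumping lemma, which requires xy^i z ∈ L for all i ≥ 0.
Hence L = {a^n b^m : n ≠ m, n,m ≥ 0} is not regular. ∎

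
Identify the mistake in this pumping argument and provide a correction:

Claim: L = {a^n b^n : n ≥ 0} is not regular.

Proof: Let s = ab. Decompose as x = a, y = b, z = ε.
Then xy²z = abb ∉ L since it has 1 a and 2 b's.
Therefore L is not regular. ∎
Error: The string s = ab might be shorter than the pumping length p.

Correction: Choose s = a^p b^p to ensure |s| ≥ p. Also, the decomposition is wrong: with |xy| ≤ p, y cannot include b's when s starts with p a's.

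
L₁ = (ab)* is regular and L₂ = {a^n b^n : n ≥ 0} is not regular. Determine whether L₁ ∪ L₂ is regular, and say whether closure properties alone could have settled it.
No — L₁ ∪ L₂ is not regular.

Let U = (ab)* ∪ {a^n b^n}. If U were regular, then U ∩ aa*bb* would be regular (closure under intersection with a regular language). But (ab)* ∩ aa*bb* = {ab} and {a^n b^n} ∩ aa*bb* = {a^n b^n : n ≥ 1}, so U ∩ aa*bb* = {a^n b^n : n ≥ 1}, which is not regular. Hence U is not regular.

Note that the bare facts "L₁ regular, L₂ non-regular" do not settle the question by themselves: the closure of regular languages under ∪, ∩, complement and difference applies only when BOTH operands are regular. With a non-regular operand the result can come out regular or non-regular depending on the specific languages, so one has to work out L₁ ∪ L₂ for this particular pair, as above.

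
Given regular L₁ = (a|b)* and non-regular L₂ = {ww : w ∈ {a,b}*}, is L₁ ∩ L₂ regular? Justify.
No — L₁ ∩ L₂ is not regular.

(a|b)* is all strings over {a,b}, so L₁ ∩ L₂ = {ww : w ∈ {a,b}*} = L₂ itself, which is not regular (pump s = a^p b a^p b).

Note that the bare facts "L₁ regular, L₂ non-regular" do not settle the question by themselves: the closure of regular languages under ∪, ∩, complement and difference applies only when BOTH operands are regular. With a non-regular operand the result can come out regular or non-regular depending on the specific languages, so one has to work out L₁ ∩ L₂ for this particular pair, as above.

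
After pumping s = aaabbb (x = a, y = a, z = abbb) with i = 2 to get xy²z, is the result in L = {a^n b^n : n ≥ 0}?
No

xy²z = a · aa · abbb = aaaabbb.
aaaabbb has 4 a's and 3 b's; 4 ≠ 3, so it is not in L.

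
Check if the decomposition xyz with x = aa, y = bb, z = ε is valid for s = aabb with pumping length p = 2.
Violated: |xy| ≤ p

The decomposition x = aa, y = bb, z = ε for s = aabb with p = 2
violates the constraint: |xy| ≤ p

|xy| = |aabb| = 4 > 2 = p. The decomposition puts too many characters in xy.

Pumping lemma constraints:
1. xyz = s (decomposition is valid)
2. |xy| ≤ p
3. |y| > 0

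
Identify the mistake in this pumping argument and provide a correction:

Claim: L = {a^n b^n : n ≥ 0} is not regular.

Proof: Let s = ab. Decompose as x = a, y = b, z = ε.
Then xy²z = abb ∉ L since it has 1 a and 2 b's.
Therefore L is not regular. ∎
Error: The string s = ab might be shorter than the pumping length p.

Correction: Choose s = a^p b^p to ensure |s| ≥ p. Also, the decomposition is wrong: with |xy| ≤ p, y cannot include b's when s starts with p a's.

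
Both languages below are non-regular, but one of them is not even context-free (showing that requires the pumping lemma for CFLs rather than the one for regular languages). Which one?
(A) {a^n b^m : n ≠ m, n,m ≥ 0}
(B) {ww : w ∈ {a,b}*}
(B) {ww : w ∈ {a,b}*}

(B) {ww : w ∈ {a,b}*} requires the CFL pumping lemma.

- {a^n b^m : n ≠ m, n,m ≥ 0} is context-free (but not regular)
  • Can be shown non-regular with the regular pumping lemma
  • After pumping a's, we can make n = m

- {ww : w ∈ {a,b}*} is NOT context-free
  • Requires the CFL pumping lemma to prove
  • Cannot verify equality of two arbitrary substrings

The CFL pumping lemma is "stronger" in that it can prove non-membership
in the larger class of context-free languages.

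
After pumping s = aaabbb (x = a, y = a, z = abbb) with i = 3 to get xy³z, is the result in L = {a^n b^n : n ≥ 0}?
No

xy³z = a · aaa · abbb = aaaaabbb.
aaaaabbb has 5 a's and 3 b's; 5 ≠ 3, so it is not in L.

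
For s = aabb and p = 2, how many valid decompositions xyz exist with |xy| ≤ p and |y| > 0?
3

For s = 'aabb' with pumping length p = 2:

Constraints: |xy| ≤ 2, |y| > 0

Valid decompositions (|xy| ≤ p, |y| ≥ 1):
  • x='', y='a', z='abb'
  • x='a', y='a', z='bb'
  • x='', y='aa', z='bb'

Total count: 3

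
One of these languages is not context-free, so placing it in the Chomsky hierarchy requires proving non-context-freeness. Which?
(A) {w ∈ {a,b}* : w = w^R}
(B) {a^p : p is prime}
(B) {a^p : p is prime}

(B) {a^p : p is prime} requires the CFL pumping lemma.

- {w ∈ {a,b}* : w = w^R} is context-free (but not regular)
  • Can be shown non-regular with the regular pumping lemma
  • After pumping, the string is no longer symmetric

- {a^p : p is prime} is NOT context-free
  • Requires the CFL pumping lemma to prove
  • The CFL pumping lemma also fails because prime gaps are unbounded

The CFL pumping lemma is "stronger" in that it can prove non-membership
in the larger class of context-free languages.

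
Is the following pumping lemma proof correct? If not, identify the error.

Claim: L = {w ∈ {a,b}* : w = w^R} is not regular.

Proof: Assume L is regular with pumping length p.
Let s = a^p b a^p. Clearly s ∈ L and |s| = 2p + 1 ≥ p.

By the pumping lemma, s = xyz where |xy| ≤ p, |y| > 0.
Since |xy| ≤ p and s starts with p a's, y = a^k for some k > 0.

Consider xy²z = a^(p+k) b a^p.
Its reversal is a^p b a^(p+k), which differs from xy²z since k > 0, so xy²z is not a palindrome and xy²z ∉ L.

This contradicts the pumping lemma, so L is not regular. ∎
The proof is correct.

This proof is valid because:
1. s = a^p b a^p is in L and is chosen in terms of p, so |s| ≥ p holds for every p
2. The decomposition analysis is correct: |xy| ≤ p forces y to lie inside the leading a's
3. The contradiction is valid: a^(p+k) b a^p has more a's before the b than after it, so it is not a palindrome
4. The conclusion follows logically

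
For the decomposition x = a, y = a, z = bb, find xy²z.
aaabb

Given x = 'a', y = 'a', z = 'bb' and i = 2:

xy^2z = x + y·y·...·y (2 times) + z
       = 'a' + 'a'^2 + 'bb'
       = 'a' + 'aa' + 'bb'
       = 'aaabb'

The pumped string is 'aaabb' with length 5.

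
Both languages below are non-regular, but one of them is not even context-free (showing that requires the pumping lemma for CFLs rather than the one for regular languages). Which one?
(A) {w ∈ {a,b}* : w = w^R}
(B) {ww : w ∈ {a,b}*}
(B) {ww : w ∈ {a,b}*}

(B) {ww : w ∈ {a,b}*} requires the CFL pumping lemma.

- {w ∈ {a,b}* : w = w^R} is context-free (but not regular)
  • Can be shown non-regular with the regular pumping lemma
  • After pumping, the string is no longer symmetric

- {ww : w ∈ {a,b}*} is NOT context-free
  • Requires the CFL pumping lemma to prove
  • Cannot verify equality of two arbitrary substrings

The CFL pumping lemma is "stronger" in that it can prove non-membership
in the larger class of context-free languages.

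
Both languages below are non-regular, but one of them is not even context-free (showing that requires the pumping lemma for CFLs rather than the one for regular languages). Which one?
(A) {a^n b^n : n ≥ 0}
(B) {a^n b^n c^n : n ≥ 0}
(B) {a^n b^n c^n : n ≥ 0}

(B) {a^n b^n c^n : n ≥ 0} requires the CFL pumping lemma.

- {a^n b^n : n ≥ 0} is context-free (but not regular)
  • Can be shown non-regular with the regular pumping lemma
  • After pumping, the number of a's and b's become unequal

- {a^n b^n c^n : n ≥ 0} is NOT context-free
  • Requires the CFL pumping lemma to prove
  • Cannot maintain three equal counts simultaneously

The CFL pumping lemma is "stronger" in that it can prove non-membership
in the larger class of context-free languages.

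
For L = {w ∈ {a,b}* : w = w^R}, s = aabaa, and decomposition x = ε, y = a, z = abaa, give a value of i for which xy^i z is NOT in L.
i = 0

xy⁰z = ε · ε · abaa = abaa; abaa reversed is aaba ≠ abaa, so it is not a palindrome and is not in L.
(Other choices also work, e.g. i = 2, 3; only i = 1 is guaranteed to stay in L since xy¹z = s.)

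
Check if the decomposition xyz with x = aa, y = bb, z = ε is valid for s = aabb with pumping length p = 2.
Violated: |xy| ≤ p

The decomposition x = aa, y = bb, z = ε for s = aabb with p = 2
violates the constraint: |xy| ≤ p

|xy| = |aabb| = 4 > 2 = p. The decomposition puts too many characters in xy.

Pumping lemma constraints:
1. xyz = s (decomposition is valid)
2. |xy| ≤ p
3. |y| > 0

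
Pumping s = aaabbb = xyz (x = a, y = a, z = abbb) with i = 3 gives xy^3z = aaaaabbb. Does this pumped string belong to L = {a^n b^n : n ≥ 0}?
No

xy³z = a · aaa · abbb = aaaaabbb.
aaaaabbb has 5 a's and 3 b's; 5 ≠ 3, so it is not in L.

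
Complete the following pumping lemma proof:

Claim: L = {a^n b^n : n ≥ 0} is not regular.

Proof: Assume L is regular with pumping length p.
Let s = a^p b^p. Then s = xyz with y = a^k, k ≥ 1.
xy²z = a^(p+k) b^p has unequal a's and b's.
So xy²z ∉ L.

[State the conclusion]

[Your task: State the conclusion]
This contradicts the pumping lemma for regular languages,
which guarantees xy^i z ∈ L for all i ≥ 0.

Since our assumption that L is regular leads to a contradiction,
we conclude that L = {a^n b^n : n ≥ 0} is NOT regular. ∎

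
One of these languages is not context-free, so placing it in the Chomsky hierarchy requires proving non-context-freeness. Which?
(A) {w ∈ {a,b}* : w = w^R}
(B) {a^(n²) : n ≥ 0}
(B) {a^(n²) : n ≥ 0}

(B) {a^(n²) : n ≥ 0} requires the CFL pumping lemma.

- {w ∈ {a,b}* : w = w^R} is context-free (but not regular)
  • Can be shown non-regular with the regular pumping lemma
  • After pumping, the string is no longer symmetric

- {a^(n²) : n ≥ 0} is NOT context-free
  • Requires the CFL pumping lemma to prove
  • Gaps between squares grow unboundedly

The CFL pumping lemma is "stronger" in that it can prove non-membership
in the larger class of context-free languages.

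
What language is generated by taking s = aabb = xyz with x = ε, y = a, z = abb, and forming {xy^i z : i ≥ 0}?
{xy^i z : i ≥ 0} = {a^(i+1) b^2 : i ≥ 0} = {abb, aabb, aaabb, ...}

With x = ε, y = a, z = abb: Starting with aabb and pumping the first 'a' (z = abb keeps the second 'a'), we get strings with i+1 a's followed by 2 b's for i = 0, 1, 2, ...; note bb is not produced because z always contributes one a.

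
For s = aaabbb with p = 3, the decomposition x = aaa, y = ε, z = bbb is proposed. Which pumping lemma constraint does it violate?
Violated: |y| > 0

The decomposition x = aaa, y = ε, z = bbb for s = aaabbb with p = 3
violates the constraint: |y| > 0

|y| = 0, but the pumping lemma requires |y| > 0 (y must be non-empty).

Pumping lemma constraints:
1. xyz = s (decomposition is valid)
2. |xy| ≤ p
3. |y| > 0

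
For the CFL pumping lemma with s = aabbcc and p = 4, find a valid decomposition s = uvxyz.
u='a', v='a', x='bb', y='c', z='c'

For s = aabbcc with pumping length p = 4:

One valid decomposition:
- u = 'a'
- v = 'a'
- x = 'bb'
- y = 'c'
- z = 'c'

Verification:
- uvxyz = 'a' + 'a' + 'bb' + 'c' + 'c' = aabbcc ✓
- |vxy| = |'abbc'| = 4 ≤ 4 ✓
- |vy| = |'ac'| = 2 > 0 ✓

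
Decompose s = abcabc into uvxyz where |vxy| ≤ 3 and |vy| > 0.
u='ab', v='c', x='a', y='b', z='c'

For s = abcabc with pumping length p = 3:

One valid decomposition:
- u = 'ab'
- v = 'c'
- x = 'a'
- y = 'b'
- z = 'c'

Verification:
- uvxyz = 'ab' + 'c' + 'a' + 'b' + 'c' = abcabc ✓
- |vxy| = |'cab'| = 3 ≤ 3 ✓
- |vy| = |'cb'| = 2 > 0 ✓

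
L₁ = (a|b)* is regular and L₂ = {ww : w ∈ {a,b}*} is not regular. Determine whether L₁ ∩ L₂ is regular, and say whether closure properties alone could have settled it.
No — L₁ ∩ L₂ is not regular.

(a|b)* is all strings over {a,b}, so L₁ ∩ L₂ = {ww : w ∈ {a,b}*} = L₂ itself, which is not regular (pump s = a^p b a^p b).

Note that the bare facts "L₁ regular, L₂ non-regular" do not settle the question by themselves: the closure of regular languages under ∪, ∩, complement and difference applies only when BOTH operands are regular. With a non-regular operand the result can come out regular or non-regular depending on the specific languages, so one has to work out L₁ ∩ L₂ for this particular pair, as above.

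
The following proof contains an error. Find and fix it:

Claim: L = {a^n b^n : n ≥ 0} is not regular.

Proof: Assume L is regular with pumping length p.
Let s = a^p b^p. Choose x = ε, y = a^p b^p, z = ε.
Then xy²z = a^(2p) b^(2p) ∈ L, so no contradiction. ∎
Error: The decomposition violates |xy| ≤ p. With y = a^p b^p, |xy| = |y| = 2p > p. (The proof also miscomputes xy²z, which would be a^p b^p a^p b^p rather than a^(2p) b^(2p), and it wrongly treats one harmless decomposition as settling the matter — the prover does not get to choose the decomposition.)

Correction: The pumping lemma requires |xy| ≤ p, and the argument must handle every decomposition satisfying |xy| ≤ p, |y| ≥ 1. Since s starts with p a's, any such y consists only of a's, say y = a^k with k ≥ 1. Then xy²z = a^(p+k) b^p has unequal numbers of a's and b's, so xy²z ∉ L — the required contradiction.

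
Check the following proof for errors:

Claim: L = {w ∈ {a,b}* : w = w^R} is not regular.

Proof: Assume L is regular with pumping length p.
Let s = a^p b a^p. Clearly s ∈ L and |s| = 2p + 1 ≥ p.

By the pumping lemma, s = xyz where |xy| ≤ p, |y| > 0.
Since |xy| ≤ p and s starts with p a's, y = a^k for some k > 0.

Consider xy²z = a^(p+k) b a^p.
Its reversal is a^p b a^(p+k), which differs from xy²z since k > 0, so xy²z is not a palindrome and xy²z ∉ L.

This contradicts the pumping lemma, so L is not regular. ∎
The proof is correct.

This proof is valid because:
1. s = a^p b a^p is in L and is chosen in terms of p, so |s| ≥ p holds for every p
2. The decomposition analysis is correct: |xy| ≤ p forces y to lie inside the leading a's
3. The contradiction is valid: a^(p+k) b a^p has more a's before the b than after it, so it is not a palindrome
4. The conclusion follows logically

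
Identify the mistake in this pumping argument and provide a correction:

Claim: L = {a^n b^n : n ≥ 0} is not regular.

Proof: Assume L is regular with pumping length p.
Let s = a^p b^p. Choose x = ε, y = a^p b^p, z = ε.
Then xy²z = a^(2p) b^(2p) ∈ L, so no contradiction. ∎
Error: The decomposition violates |xy| ≤ p. With y = a^p b^p, |xy| = |y| = 2p > p. (The proof also miscomputes xy²z, which would be a^p b^p a^p b^p rather than a^(2p) b^(2p), and it wrongly treats one harmless decomposition as settling the matter — the prover does not get to choose the decomposition.)

Correction: The pumping lemma requires |xy| ≤ p, and the argument must handle every decomposition satisfying |xy| ≤ p, |y| ≥ 1. Since s starts with p a's, any such y consists only of a's, say y = a^k with k ≥ 1. Then xy²z = a^(p+k) b^p has unequal numbers of a's and b's, so xy²z ∉ L — the required contradiction.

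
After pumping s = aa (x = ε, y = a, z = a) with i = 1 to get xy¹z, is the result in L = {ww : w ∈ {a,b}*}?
Yes

xy¹z = ε · a · a = aa.
aa splits into halves a · a, which are equal, so it is in L (w = a).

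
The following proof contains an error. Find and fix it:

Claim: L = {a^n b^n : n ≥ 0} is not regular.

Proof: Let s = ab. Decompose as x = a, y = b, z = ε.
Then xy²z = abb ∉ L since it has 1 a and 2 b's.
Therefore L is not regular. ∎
Error: The string s = ab might be shorter than the pumping length p.

Correction: Choose s = a^p b^p to ensure |s| ≥ p. Also, the decomposition is wrong: with |xy| ≤ p, y cannot include b's when s starts with p a's.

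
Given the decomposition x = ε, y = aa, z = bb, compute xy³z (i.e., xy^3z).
aaaaaabb

Given x = '', y = 'aa', z = 'bb' and i = 3:

xy^3z = x + y·y·...·y (3 times) + z
       = '' + 'aa'^3 + 'bb'
       = '' + 'aaaaaa' + 'bb'
       = 'aaaaaabb'

The pumped string is 'aaaaaabb' with length 8.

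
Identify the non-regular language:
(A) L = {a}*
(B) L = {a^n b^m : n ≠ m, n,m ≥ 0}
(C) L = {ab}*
(B) {a^n b^m : n ≠ m, n,m ≥ 0}

(B) L = {a^n b^m : n ≠ m, n,m ≥ 0} is NOT regular.

The pumping lemma can be used to prove this:
After pumping a's, we can make n = m

The other languages are regular because they can be recognized by finite automata.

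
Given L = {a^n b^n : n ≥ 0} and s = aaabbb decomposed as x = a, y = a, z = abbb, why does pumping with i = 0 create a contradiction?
xy⁰z = aabbb ∉ L

Pumping with i = 0 replaces y = a by y⁰ = ε:
- Original: s = xyz = aaabbb; aaabbb = a^3 b^3 has equal counts (3 = 3), so it is in L
- Pumped: xy⁰z = a · ε · abbb = aabbb
- aabbb has 2 a's and 3 b's; 2 ≠ 3, so it is not in L

The pumping lemma would require xy⁰z ∈ L, so this decomposition yields a contradiction.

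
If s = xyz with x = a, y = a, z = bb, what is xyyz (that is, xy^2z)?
aaabb

Given x = 'a', y = 'a', z = 'bb' and i = 2:

xy^2z = x + y·y·...·y (2 times) + z
       = 'a' + 'a'^2 + 'bb'
       = 'a' + 'aa' + 'bb'
       = 'aaabb'

The pumped string is 'aaabb' with length 5.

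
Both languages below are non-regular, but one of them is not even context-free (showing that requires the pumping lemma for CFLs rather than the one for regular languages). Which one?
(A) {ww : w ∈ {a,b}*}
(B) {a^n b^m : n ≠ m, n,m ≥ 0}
(A) {ww : w ∈ {a,b}*}

(A) {ww : w ∈ {a,b}*} requires the CFL pumping lemma.

- {a^n b^m : n ≠ m, n,m ≥ 0} is context-free (but not regular)
  • Can be shown non-regular with the regular pumping lemma
  • After pumping a's, we can make n = m

- {ww : w ∈ {a,b}*} is NOT context-free
  • Requires the CFL pumping lemma to prove
  • Even a PDA cannot compare two arbitrary halves symbol by symbol; CFL pumping on a^p b^p a^p b^p fails

The CFL pumping lemma is "stronger" in that it can prove non-membership
in the larger class of context-free languages.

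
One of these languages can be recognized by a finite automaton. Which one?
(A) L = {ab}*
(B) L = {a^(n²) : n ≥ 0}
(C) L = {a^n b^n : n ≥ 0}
(A) {ab}*

(A) L = {ab}* is regular.

This can be recognized by a finite automaton (DFA/NFA).
Regular expressions like {ab}* define regular languages.

The other choices are not regular:
- {a^(n²) : n ≥ 0}: After pumping, length is no longer a perfect square
- {a^n b^n : n ≥ 0}: After pumping, the number of a's and b's become unequal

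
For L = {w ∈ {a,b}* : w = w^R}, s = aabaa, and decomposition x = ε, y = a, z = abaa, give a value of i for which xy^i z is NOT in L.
i = 0

xy⁰z = ε · ε · abaa = abaa; abaa reversed is aaba ≠ abaa, so it is not a palindrome and is not in L.
(Other choices also work, e.g. i = 2, 3; only i = 1 is guaranteed to stay in L since xy¹z = s.)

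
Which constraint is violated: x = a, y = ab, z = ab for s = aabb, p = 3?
Violated: xyz = s

The decomposition x = a, y = ab, z = ab for s = aabb with p = 3
violates the constraint: xyz = s

xyz = 'a' + 'ab' + 'ab' = 'aabab' ≠ 'aabb' = s. The decomposition doesn't reconstruct s.

Pumping lemma constraints:
1. xyz = s (decomposition is valid)
2. |xy| ≤ p
3. |y| > 0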